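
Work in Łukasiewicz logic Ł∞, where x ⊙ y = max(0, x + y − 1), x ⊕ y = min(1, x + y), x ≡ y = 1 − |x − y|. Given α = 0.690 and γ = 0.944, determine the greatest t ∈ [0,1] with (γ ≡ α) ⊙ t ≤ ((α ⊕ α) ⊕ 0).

1.000

γ ≡ α = 1 − |0.944 − 0.690| = 1 − 0.254 = 0.746
So the left factor is γ ≡ α = 0.746.
α ⊕ α = min(1, 0.690 + 0.690) = min(1, 1.380) = 1.000
(α ⊕ α) ⊕ 0 = min(1, 1.000 + 0.000) = min(1, 1.000) = 1.000
So the right-hand bound is (α ⊕ α) ⊕ 0 = 1.000.
The residuum of the Łukasiewicz t-norm gives the supremum: min(1, 1 − 0.746 + 1.000).
1 − 0.746 + 1.000 = 1.254, so t = min(1, 1.254) = 1.000.
Check: 0.746 ⊙ 1.000 = max(0, 0.746) = 0.746 ≤ 1.000.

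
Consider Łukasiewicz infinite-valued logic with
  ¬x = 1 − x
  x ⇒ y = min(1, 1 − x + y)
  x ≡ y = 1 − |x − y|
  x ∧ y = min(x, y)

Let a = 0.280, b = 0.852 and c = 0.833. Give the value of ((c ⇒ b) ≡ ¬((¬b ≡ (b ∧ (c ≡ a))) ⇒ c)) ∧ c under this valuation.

0.000

c ⇒ b = min(1, 1 − 0.833 + 0.852) = min(1, 1.019) = 1.000
¬b = 1 − 0.852 = 0.148
c ≡ a = 1 − |0.833 − 0.280| = 1 − 0.553 = 0.447
b ∧ (c ≡ a) = min(0.852, 0.447) = 0.447
¬b ≡ (b ∧ (c ≡ a)) = 1 − |0.148 − 0.447| = 1 − 0.299 = 0.701
(¬b ≡ (b ∧ (c ≡ a))) ⇒ c = min(1, 1 − 0.701 + 0.833) = min(1, 1.132) = 1.000
¬((¬b ≡ (b ∧ (c ≡ a))) ⇒ c) = 1 − 1.000 = 0.000
(c ⇒ b) ≡ ¬((¬b ≡ (b ∧ (c ≡ a))) ⇒ c) = 1 − |1.000 − 0.000| = 1 − 1.000 = 0.000
((c ⇒ b) ≡ ¬((¬b ≡ (b ∧ (c ≡ a))) ⇒ c)) ∧ c = min(0.000, 0.833) = 0.000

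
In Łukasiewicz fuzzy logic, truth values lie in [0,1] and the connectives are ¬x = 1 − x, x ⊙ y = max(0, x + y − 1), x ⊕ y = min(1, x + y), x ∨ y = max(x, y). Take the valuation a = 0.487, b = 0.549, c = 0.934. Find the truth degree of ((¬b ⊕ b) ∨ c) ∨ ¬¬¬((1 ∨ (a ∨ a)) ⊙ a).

1.000

¬b = 1 − 0.549 = 0.451
¬b ⊕ b = min(1, 0.451 + 0.549) = min(1, 1.000) = 1.000
(¬b ⊕ b) ∨ c = max(1.000, 0.934) = 1.000
a ∨ a = max(0.487, 0.487) = 0.487
1 ∨ (a ∨ a) = max(1.000, 0.487) = 1.000
(1 ∨ (a ∨ a)) ⊙ a = max(0, 1.000 + 0.487 − 1) = max(0, 0.487) = 0.487
¬((1 ∨ (a ∨ a)) ⊙ a) = 1 − 0.487 = 0.513
¬¬((1 ∨ (a ∨ a)) ⊙ a) = 1 − 0.513 = 0.487
¬¬¬((1 ∨ (a ∨ a)) ⊙ a) = 1 − 0.487 = 0.513
((¬b ⊕ b) ∨ c) ∨ ¬¬¬((1 ∨ (a ∨ a)) ⊙ a) = max(1.000, 0.513) = 1.000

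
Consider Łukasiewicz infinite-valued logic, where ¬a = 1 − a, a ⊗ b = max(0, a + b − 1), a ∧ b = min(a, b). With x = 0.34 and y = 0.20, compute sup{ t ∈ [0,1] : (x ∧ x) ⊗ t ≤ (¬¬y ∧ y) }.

x ∧ x = min(0.34, 0.34) = 0.34
So the left factor is x ∧ x = 0.34.
¬y = 1 − 0.20 = 0.80
¬¬y = 1 − 0.80 = 0.20
¬¬y ∧ y = min(0.20, 0.20) = 0.20
So the right-hand bound is ¬¬y ∧ y = 0.20.
The residuum of the Łukasiewicz t-norm gives the supremum: min(1, 1 − 0.34 + 0.20).
1 − 0.34 + 0.20 = 0.86, so t = min(1, 0.86) = 0.86.
Check: 0.34 ⊗ 0.86 = max(0, 0.20) = 0.20 ≤ 0.20.

0.86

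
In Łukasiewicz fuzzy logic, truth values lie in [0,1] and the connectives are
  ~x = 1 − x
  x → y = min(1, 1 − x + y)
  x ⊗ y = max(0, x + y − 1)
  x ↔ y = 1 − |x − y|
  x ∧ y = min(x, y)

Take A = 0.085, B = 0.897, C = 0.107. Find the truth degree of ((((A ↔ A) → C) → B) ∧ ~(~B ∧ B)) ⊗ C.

0.004

A ↔ A = 1 − |0.085 − 0.085| = 1 − 0.000 = 1.000
(A ↔ A) → C = min(1, 1 − 1.000 + 0.107) = min(1, 0.107) = 0.107
((A ↔ A) → C) → B = min(1, 1 − 0.107 + 0.897) = min(1, 1.790) = 1.000
~B = 1 − 0.897 = 0.103
~B ∧ B = min(0.103, 0.897) = 0.103
~(~B ∧ B) = 1 − 0.103 = 0.897
(((A ↔ A) → C) → B) ∧ ~(~B ∧ B) = min(1.000, 0.897) = 0.897
((((A ↔ A) → C) → B) ∧ ~(~B ∧ B)) ⊗ C = max(0, 0.897 + 0.107 − 1) = max(0, 0.004) = 0.004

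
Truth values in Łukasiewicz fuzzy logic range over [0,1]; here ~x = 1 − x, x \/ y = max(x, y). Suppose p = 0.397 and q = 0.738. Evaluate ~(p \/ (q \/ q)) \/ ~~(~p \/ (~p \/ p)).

q \/ q = max(0.738, 0.738) = 0.738
p \/ (q \/ q) = max(0.397, 0.738) = 0.738
~(p \/ (q \/ q)) = 1 − 0.738 = 0.262
~p = 1 − 0.397 = 0.603
~p \/ p = max(0.603, 0.397) = 0.603
~p \/ (~p \/ p) = max(0.603, 0.603) = 0.603
~(~p \/ (~p \/ p)) = 1 − 0.603 = 0.397
~~(~p \/ (~p \/ p)) = 1 − 0.397 = 0.603
~(p \/ (q \/ q)) \/ ~~(~p \/ (~p \/ p)) = max(0.262, 0.603) = 0.603

0.603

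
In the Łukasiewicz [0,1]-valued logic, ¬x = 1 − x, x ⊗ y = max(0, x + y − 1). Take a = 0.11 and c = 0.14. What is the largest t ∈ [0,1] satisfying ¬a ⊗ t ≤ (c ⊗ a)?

0.11

¬a = 1 − 0.11 = 0.89
So the left factor is ¬a = 0.89.
c ⊗ a = max(0, 0.14 + 0.11 − 1) = max(0, -0.75) = 0.00
So the right-hand bound is c ⊗ a = 0.00.
The residuum of the Łukasiewicz t-norm gives the supremum: min(1, 1 − 0.89 + 0.00).
1 − 0.89 + 0.00 = 0.11, so t = min(1, 0.11) = 0.11.
Check: 0.89 ⊗ 0.11 = max(0, 0.00) = 0.00 ≤ 0.00.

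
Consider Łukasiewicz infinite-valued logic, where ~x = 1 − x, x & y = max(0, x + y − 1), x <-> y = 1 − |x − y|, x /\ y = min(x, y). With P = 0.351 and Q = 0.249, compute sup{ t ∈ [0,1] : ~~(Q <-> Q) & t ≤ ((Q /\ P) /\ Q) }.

Q <-> Q = 1 − |0.249 − 0.249| = 1 − 0.000 = 1.000
~(Q <-> Q) = 1 − 1.000 = 0.000
~~(Q <-> Q) = 1 − 0.000 = 1.000
So the left factor is ~~(Q <-> Q) = 1.000.
Q /\ P = min(0.249, 0.351) = 0.249
(Q /\ P) /\ Q = min(0.249, 0.249) = 0.249
So the right-hand bound is (Q /\ P) /\ Q = 0.249.
The residuum of the Łukasiewicz t-norm gives the supremum: min(1, 1 − 1.000 + 0.249).
1 − 1.000 + 0.249 = 0.249, so t = min(1, 0.249) = 0.249.
Check: 1.000 & 0.249 = max(0, 0.249) = 0.249 ≤ 0.249.

0.249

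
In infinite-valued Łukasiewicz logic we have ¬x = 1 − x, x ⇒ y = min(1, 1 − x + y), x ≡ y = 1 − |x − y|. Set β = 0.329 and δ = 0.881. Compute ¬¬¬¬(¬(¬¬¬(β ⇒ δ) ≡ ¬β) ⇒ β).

β ⇒ δ = min(1, 1 − 0.329 + 0.881) = min(1, 1.552) = 1.000
¬(β ⇒ δ) = 1 − 1.000 = 0.000
¬¬(β ⇒ δ) = 1 − 0.000 = 1.000
¬¬¬(β ⇒ δ) = 1 − 1.000 = 0.000
¬β = 1 − 0.329 = 0.671
¬¬¬(β ⇒ δ) ≡ ¬β = 1 − |0.000 − 0.671| = 1 − 0.671 = 0.329
¬(¬¬¬(β ⇒ δ) ≡ ¬β) = 1 − 0.329 = 0.671
¬(¬¬¬(β ⇒ δ) ≡ ¬β) ⇒ β = min(1, 1 − 0.671 + 0.329) = min(1, 0.658) = 0.658
¬(¬(¬¬¬(β ⇒ δ) ≡ ¬β) ⇒ β) = 1 − 0.658 = 0.342
¬¬(¬(¬¬¬(β ⇒ δ) ≡ ¬β) ⇒ β) = 1 − 0.342 = 0.658
¬¬¬(¬(¬¬¬(β ⇒ δ) ≡ ¬β) ⇒ β) = 1 − 0.658 = 0.342
¬¬¬¬(¬(¬¬¬(β ⇒ δ) ≡ ¬β) ⇒ β) = 1 − 0.342 = 0.658

0.658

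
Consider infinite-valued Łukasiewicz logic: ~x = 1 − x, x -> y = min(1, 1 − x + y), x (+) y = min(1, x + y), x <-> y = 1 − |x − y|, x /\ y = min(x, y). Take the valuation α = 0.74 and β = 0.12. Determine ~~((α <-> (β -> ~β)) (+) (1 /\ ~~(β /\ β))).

0.86

~β = 1 − 0.12 = 0.88
β -> ~β = min(1, 1 − 0.12 + 0.88) = min(1, 1.76) = 1.00
α <-> (β -> ~β) = 1 − |0.74 − 1.00| = 1 − 0.26 = 0.74
β /\ β = min(0.12, 0.12) = 0.12
~(β /\ β) = 1 − 0.12 = 0.88
~~(β /\ β) = 1 − 0.88 = 0.12
1 /\ ~~(β /\ β) = min(1.00, 0.12) = 0.12
(α <-> (β -> ~β)) (+) (1 /\ ~~(β /\ β)) = min(1, 0.74 + 0.12) = min(1, 0.86) = 0.86
~((α <-> (β -> ~β)) (+) (1 /\ ~~(β /\ β))) = 1 − 0.86 = 0.14
~~((α <-> (β -> ~β)) (+) (1 /\ ~~(β /\ β))) = 1 − 0.14 = 0.86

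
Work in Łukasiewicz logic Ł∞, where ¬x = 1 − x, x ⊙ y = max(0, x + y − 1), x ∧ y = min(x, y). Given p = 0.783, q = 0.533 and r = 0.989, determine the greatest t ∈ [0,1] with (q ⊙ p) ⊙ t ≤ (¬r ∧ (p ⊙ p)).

0.695

q ⊙ p = max(0, 0.533 + 0.783 − 1) = max(0, 0.316) = 0.316
So the left factor is q ⊙ p = 0.316.
¬r = 1 − 0.989 = 0.011
p ⊙ p = max(0, 0.783 + 0.783 − 1) = max(0, 0.566) = 0.566
¬r ∧ (p ⊙ p) = min(0.011, 0.566) = 0.011
So the right-hand bound is ¬r ∧ (p ⊙ p) = 0.011.
The residuum of the Łukasiewicz t-norm gives the supremum: min(1, 1 − 0.316 + 0.011).
1 − 0.316 + 0.011 = 0.695, so t = min(1, 0.695) = 0.695.
Check: 0.316 ⊙ 0.695 = max(0, 0.011) = 0.011 ≤ 0.011.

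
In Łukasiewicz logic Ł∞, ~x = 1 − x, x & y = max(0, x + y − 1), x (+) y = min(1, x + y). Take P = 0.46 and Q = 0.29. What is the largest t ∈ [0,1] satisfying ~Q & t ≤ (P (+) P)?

1.00

~Q = 1 − 0.29 = 0.71
So the left factor is ~Q = 0.71.
P (+) P = min(1, 0.46 + 0.46) = min(1, 0.92) = 0.92
So the right-hand bound is P (+) P = 0.92.
The residuum of the Łukasiewicz t-norm gives the supremum: min(1, 1 − 0.71 + 0.92).
1 − 0.71 + 0.92 = 1.21, so t = min(1, 1.21) = 1.00.
Check: 0.71 & 1.00 = max(0, 0.71) = 0.71 ≤ 0.92.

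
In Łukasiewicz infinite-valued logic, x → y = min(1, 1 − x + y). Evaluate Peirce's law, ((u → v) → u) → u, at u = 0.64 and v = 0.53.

u → v = min(1, 1 − 0.64 + 0.53) = min(1, 0.89) = 0.89
(u → v) → u = min(1, 1 − 0.89 + 0.64) = min(1, 0.75) = 0.75
((u → v) → u) → u = min(1, 1 − 0.75 + 0.64) = min(1, 0.89) = 0.89
(The value 0.89 < 1 shows this instance is not satisfied; not a Ł∞-tautology in general.)

0.89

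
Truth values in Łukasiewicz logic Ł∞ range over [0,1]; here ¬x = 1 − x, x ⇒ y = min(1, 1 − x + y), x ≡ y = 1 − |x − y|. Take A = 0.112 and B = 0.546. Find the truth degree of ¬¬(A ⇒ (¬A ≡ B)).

1.000

¬A = 1 − 0.112 = 0.888
¬A ≡ B = 1 − |0.888 − 0.546| = 1 − 0.342 = 0.658
A ⇒ (¬A ≡ B) = min(1, 1 − 0.112 + 0.658) = min(1, 1.546) = 1.000
¬(A ⇒ (¬A ≡ B)) = 1 − 1.000 = 0.000
¬¬(A ⇒ (¬A ≡ B)) = 1 − 0.000 = 1.000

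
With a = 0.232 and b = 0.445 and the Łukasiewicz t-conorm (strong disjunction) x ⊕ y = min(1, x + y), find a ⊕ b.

a ⊕ b = min(1, 0.232 + 0.445) = min(1, 0.677) = 0.677
For comparison, the Gödel t-conorm max(x, y) would give 0.445.

0.677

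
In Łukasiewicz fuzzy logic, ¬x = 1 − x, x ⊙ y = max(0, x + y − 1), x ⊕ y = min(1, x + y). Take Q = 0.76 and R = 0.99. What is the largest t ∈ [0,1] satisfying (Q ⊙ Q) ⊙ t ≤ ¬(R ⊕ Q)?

0.48

Q ⊙ Q = max(0, 0.76 + 0.76 − 1) = max(0, 0.52) = 0.52
So the left factor is Q ⊙ Q = 0.52.
R ⊕ Q = min(1, 0.99 + 0.76) = min(1, 1.75) = 1.00
¬(R ⊕ Q) = 1 − 1.00 = 0.00
So the right-hand bound is ¬(R ⊕ Q) = 0.00.
The residuum of the Łukasiewicz t-norm gives the supremum: min(1, 1 − 0.52 + 0.00).
1 − 0.52 + 0.00 = 0.48, so t = min(1, 0.48) = 0.48.
Check: 0.52 ⊙ 0.48 = max(0, 0.00) = 0.00 ≤ 0.00.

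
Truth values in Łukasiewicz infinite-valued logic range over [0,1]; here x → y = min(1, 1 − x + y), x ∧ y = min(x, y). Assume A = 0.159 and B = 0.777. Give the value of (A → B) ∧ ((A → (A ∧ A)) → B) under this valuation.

0.777

A → B = min(1, 1 − 0.159 + 0.777) = min(1, 1.618) = 1.000
A ∧ A = min(0.159, 0.159) = 0.159
A → (A ∧ A) = min(1, 1 − 0.159 + 0.159) = min(1, 1.000) = 1.000
(A → (A ∧ A)) → B = min(1, 1 − 1.000 + 0.777) = min(1, 0.777) = 0.777
(A → B) ∧ ((A → (A ∧ A)) → B) = min(1.000, 0.777) = 0.777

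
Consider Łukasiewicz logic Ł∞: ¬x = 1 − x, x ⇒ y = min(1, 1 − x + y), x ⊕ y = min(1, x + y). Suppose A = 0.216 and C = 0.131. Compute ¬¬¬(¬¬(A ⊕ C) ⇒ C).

0.216

A ⊕ C = min(1, 0.216 + 0.131) = min(1, 0.347) = 0.347
¬(A ⊕ C) = 1 − 0.347 = 0.653
¬¬(A ⊕ C) = 1 − 0.653 = 0.347
¬¬(A ⊕ C) ⇒ C = min(1, 1 − 0.347 + 0.131) = min(1, 0.784) = 0.784
¬(¬¬(A ⊕ C) ⇒ C) = 1 − 0.784 = 0.216
¬¬(¬¬(A ⊕ C) ⇒ C) = 1 − 0.216 = 0.784
¬¬¬(¬¬(A ⊕ C) ⇒ C) = 1 − 0.784 = 0.216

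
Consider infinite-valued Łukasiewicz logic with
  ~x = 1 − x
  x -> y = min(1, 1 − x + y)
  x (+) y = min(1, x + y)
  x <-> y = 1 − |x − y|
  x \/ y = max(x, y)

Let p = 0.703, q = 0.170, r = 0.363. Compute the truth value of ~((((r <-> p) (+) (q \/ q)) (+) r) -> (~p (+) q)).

r <-> p = 1 − |0.363 − 0.703| = 1 − 0.340 = 0.660
q \/ q = max(0.170, 0.170) = 0.170
(r <-> p) (+) (q \/ q) = min(1, 0.660 + 0.170) = min(1, 0.830) = 0.830
((r <-> p) (+) (q \/ q)) (+) r = min(1, 0.830 + 0.363) = min(1, 1.193) = 1.000
~p = 1 − 0.703 = 0.297
~p (+) q = min(1, 0.297 + 0.170) = min(1, 0.467) = 0.467
(((r <-> p) (+) (q \/ q)) (+) r) -> (~p (+) q) = min(1, 1 − 1.000 + 0.467) = min(1, 0.467) = 0.467
~((((r <-> p) (+) (q \/ q)) (+) r) -> (~p (+) q)) = 1 − 0.467 = 0.533

0.533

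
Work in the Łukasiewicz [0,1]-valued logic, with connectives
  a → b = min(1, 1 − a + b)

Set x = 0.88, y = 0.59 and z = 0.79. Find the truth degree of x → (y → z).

1.00

y → z = min(1, 1 − 0.59 + 0.79) = min(1, 1.20) = 1.00
x → (y → z) = min(1, 1 − 0.88 + 1.00) = min(1, 1.12) = 1.00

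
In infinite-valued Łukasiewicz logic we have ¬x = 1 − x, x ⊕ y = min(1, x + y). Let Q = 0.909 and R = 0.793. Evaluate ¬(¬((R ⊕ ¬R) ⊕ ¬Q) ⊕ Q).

¬R = 1 − 0.793 = 0.207
R ⊕ ¬R = min(1, 0.793 + 0.207) = min(1, 1.000) = 1.000
¬Q = 1 − 0.909 = 0.091
(R ⊕ ¬R) ⊕ ¬Q = min(1, 1.000 + 0.091) = min(1, 1.091) = 1.000
¬((R ⊕ ¬R) ⊕ ¬Q) = 1 − 1.000 = 0.000
¬((R ⊕ ¬R) ⊕ ¬Q) ⊕ Q = min(1, 0.000 + 0.909) = min(1, 0.909) = 0.909
¬(¬((R ⊕ ¬R) ⊕ ¬Q) ⊕ Q) = 1 − 0.909 = 0.091

0.091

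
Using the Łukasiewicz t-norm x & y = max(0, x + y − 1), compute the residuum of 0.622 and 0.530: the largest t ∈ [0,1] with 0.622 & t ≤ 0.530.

0.908

The residuum of the Łukasiewicz t-norm gives the supremum: min(1, 1 − 0.622 + 0.530).
1 − 0.622 + 0.530 = 0.908, so t = min(1, 0.908) = 0.908.
Check: 0.622 & 0.908 = max(0, 0.530) = 0.530 ≤ 0.530.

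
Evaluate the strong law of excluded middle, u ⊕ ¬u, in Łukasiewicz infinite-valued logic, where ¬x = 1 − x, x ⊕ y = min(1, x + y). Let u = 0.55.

¬u = 1 − 0.55 = 0.45
u ⊕ ¬u = min(1, 0.55 + 0.45) = min(1, 1.00) = 1.00
(As expected: always 1 in Ł∞ since a ⊕ (1−a) = 1.)

1.00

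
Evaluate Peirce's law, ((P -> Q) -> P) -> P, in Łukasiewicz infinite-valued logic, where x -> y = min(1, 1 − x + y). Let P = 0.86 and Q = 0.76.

P -> Q = min(1, 1 − 0.86 + 0.76) = min(1, 0.90) = 0.90
(P -> Q) -> P = min(1, 1 − 0.90 + 0.86) = min(1, 0.96) = 0.96
((P -> Q) -> P) -> P = min(1, 1 − 0.96 + 0.86) = min(1, 0.90) = 0.90
(The value 0.90 < 1 shows this instance is not satisfied; not a Ł∞-tautology in general.)

0.90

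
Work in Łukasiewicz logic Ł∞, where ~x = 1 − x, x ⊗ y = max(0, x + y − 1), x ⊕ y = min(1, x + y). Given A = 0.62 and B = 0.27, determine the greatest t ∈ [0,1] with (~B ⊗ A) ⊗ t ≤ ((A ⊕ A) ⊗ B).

0.92

~B = 1 − 0.27 = 0.73
~B ⊗ A = max(0, 0.73 + 0.62 − 1) = max(0, 0.35) = 0.35
So the left factor is ~B ⊗ A = 0.35.
A ⊕ A = min(1, 0.62 + 0.62) = min(1, 1.24) = 1.00
(A ⊕ A) ⊗ B = max(0, 1.00 + 0.27 − 1) = max(0, 0.27) = 0.27
So the right-hand bound is (A ⊕ A) ⊗ B = 0.27.
The residuum of the Łukasiewicz t-norm gives the supremum: min(1, 1 − 0.35 + 0.27).
1 − 0.35 + 0.27 = 0.92, so t = min(1, 0.92) = 0.92.
Check: 0.35 ⊗ 0.92 = max(0, 0.27) = 0.27 ≤ 0.27.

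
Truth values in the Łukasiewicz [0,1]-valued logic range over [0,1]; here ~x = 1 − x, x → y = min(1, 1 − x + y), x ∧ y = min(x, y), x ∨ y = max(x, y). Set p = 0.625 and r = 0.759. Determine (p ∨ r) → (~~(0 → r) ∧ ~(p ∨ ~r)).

0.616

p ∨ r = max(0.625, 0.759) = 0.759
0 → r = min(1, 1 − 0.000 + 0.759) = min(1, 1.759) = 1.000
~(0 → r) = 1 − 1.000 = 0.000
~~(0 → r) = 1 − 0.000 = 1.000
~r = 1 − 0.759 = 0.241
p ∨ ~r = max(0.625, 0.241) = 0.625
~(p ∨ ~r) = 1 − 0.625 = 0.375
~~(0 → r) ∧ ~(p ∨ ~r) = min(1.000, 0.375) = 0.375
(p ∨ r) → (~~(0 → r) ∧ ~(p ∨ ~r)) = min(1, 1 − 0.759 + 0.375) = min(1, 0.616) = 0.616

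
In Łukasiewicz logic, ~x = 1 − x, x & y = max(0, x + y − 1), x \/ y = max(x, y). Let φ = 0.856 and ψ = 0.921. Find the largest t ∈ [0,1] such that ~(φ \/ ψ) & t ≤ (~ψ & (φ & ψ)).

φ \/ ψ = max(0.856, 0.921) = 0.921
~(φ \/ ψ) = 1 − 0.921 = 0.079
So the left factor is ~(φ \/ ψ) = 0.079.
~ψ = 1 − 0.921 = 0.079
φ & ψ = max(0, 0.856 + 0.921 − 1) = max(0, 0.777) = 0.777
~ψ & (φ & ψ) = max(0, 0.079 + 0.777 − 1) = max(0, -0.144) = 0.000
So the right-hand bound is ~ψ & (φ & ψ) = 0.000.
The residuum of the Łukasiewicz t-norm gives the supremum: min(1, 1 − 0.079 + 0.000).
1 − 0.079 + 0.000 = 0.921, so t = min(1, 0.921) = 0.921.
Check: 0.079 & 0.921 = max(0, 0.000) = 0.000 ≤ 0.000.

0.921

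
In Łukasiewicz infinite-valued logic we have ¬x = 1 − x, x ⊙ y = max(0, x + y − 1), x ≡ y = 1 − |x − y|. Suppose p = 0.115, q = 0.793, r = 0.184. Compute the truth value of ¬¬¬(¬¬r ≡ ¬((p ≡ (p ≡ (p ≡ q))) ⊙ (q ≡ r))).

0.816

¬r = 1 − 0.184 = 0.816
¬¬r = 1 − 0.816 = 0.184
p ≡ q = 1 − |0.115 − 0.793| = 1 − 0.678 = 0.322
p ≡ (p ≡ q) = 1 − |0.115 − 0.322| = 1 − 0.207 = 0.793
p ≡ (p ≡ (p ≡ q)) = 1 − |0.115 − 0.793| = 1 − 0.678 = 0.322
q ≡ r = 1 − |0.793 − 0.184| = 1 − 0.609 = 0.391
(p ≡ (p ≡ (p ≡ q))) ⊙ (q ≡ r) = max(0, 0.322 + 0.391 − 1) = max(0, -0.287) = 0.000
¬((p ≡ (p ≡ (p ≡ q))) ⊙ (q ≡ r)) = 1 − 0.000 = 1.000
¬¬r ≡ ¬((p ≡ (p ≡ (p ≡ q))) ⊙ (q ≡ r)) = 1 − |0.184 − 1.000| = 1 − 0.816 = 0.184
¬(¬¬r ≡ ¬((p ≡ (p ≡ (p ≡ q))) ⊙ (q ≡ r))) = 1 − 0.184 = 0.816
¬¬(¬¬r ≡ ¬((p ≡ (p ≡ (p ≡ q))) ⊙ (q ≡ r))) = 1 − 0.816 = 0.184
¬¬¬(¬¬r ≡ ¬((p ≡ (p ≡ (p ≡ q))) ⊙ (q ≡ r))) = 1 − 0.184 = 0.816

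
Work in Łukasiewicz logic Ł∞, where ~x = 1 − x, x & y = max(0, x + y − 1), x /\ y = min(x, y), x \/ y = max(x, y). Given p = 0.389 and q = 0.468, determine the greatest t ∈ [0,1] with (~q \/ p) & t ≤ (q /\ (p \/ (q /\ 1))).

0.936

~q = 1 − 0.468 = 0.532
~q \/ p = max(0.532, 0.389) = 0.532
So the left factor is ~q \/ p = 0.532.
q /\ 1 = min(0.468, 1.000) = 0.468
p \/ (q /\ 1) = max(0.389, 0.468) = 0.468
q /\ (p \/ (q /\ 1)) = min(0.468, 0.468) = 0.468
So the right-hand bound is q /\ (p \/ (q /\ 1)) = 0.468.
The residuum of the Łukasiewicz t-norm gives the supremum: min(1, 1 − 0.532 + 0.468).
1 − 0.532 + 0.468 = 0.936, so t = min(1, 0.936) = 0.936.
Check: 0.532 & 0.936 = max(0, 0.468) = 0.468 ≤ 0.468.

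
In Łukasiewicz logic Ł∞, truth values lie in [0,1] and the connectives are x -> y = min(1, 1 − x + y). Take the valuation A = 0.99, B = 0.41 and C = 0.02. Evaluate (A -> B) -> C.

0.60

A -> B = min(1, 1 − 0.99 + 0.41) = min(1, 0.42) = 0.42
(A -> B) -> C = min(1, 1 − 0.42 + 0.02) = min(1, 0.60) = 0.60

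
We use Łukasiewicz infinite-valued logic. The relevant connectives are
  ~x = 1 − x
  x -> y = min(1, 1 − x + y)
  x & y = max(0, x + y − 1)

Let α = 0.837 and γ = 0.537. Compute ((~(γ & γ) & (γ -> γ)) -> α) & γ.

γ & γ = max(0, 0.537 + 0.537 − 1) = max(0, 0.074) = 0.074
~(γ & γ) = 1 − 0.074 = 0.926
γ -> γ = min(1, 1 − 0.537 + 0.537) = min(1, 1.000) = 1.000
~(γ & γ) & (γ -> γ) = max(0, 0.926 + 1.000 − 1) = max(0, 0.926) = 0.926
(~(γ & γ) & (γ -> γ)) -> α = min(1, 1 − 0.926 + 0.837) = min(1, 0.911) = 0.911
((~(γ & γ) & (γ -> γ)) -> α) & γ = max(0, 0.911 + 0.537 − 1) = max(0, 0.448) = 0.448

0.448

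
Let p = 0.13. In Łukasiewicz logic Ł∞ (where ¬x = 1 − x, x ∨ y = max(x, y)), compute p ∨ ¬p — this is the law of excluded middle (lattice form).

0.87

¬p = 1 − 0.13 = 0.87
p ∨ ¬p = max(0.13, 0.87) = 0.87
(The value 0.87 < 1 shows this instance is not satisfied; not a Ł∞-tautology — its value is max(a, 1−a).)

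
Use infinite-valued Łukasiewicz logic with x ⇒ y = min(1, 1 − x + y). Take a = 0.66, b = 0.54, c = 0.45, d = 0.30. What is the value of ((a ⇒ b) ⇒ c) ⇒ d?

a ⇒ b = min(1, 1 − 0.66 + 0.54) = min(1, 0.88) = 0.88
(a ⇒ b) ⇒ c = min(1, 1 − 0.88 + 0.45) = min(1, 0.57) = 0.57
((a ⇒ b) ⇒ c) ⇒ d = min(1, 1 − 0.57 + 0.30) = min(1, 0.73) = 0.73

0.73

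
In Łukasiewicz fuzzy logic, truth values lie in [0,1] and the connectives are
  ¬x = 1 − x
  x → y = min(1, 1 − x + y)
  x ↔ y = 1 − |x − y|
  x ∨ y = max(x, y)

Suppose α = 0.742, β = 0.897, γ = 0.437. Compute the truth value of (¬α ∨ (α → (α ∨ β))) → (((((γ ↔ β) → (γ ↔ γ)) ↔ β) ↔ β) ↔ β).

0.897

¬α = 1 − 0.742 = 0.258
α ∨ β = max(0.742, 0.897) = 0.897
α → (α ∨ β) = min(1, 1 − 0.742 + 0.897) = min(1, 1.155) = 1.000
¬α ∨ (α → (α ∨ β)) = max(0.258, 1.000) = 1.000
γ ↔ β = 1 − |0.437 − 0.897| = 1 − 0.460 = 0.540
γ ↔ γ = 1 − |0.437 − 0.437| = 1 − 0.000 = 1.000
(γ ↔ β) → (γ ↔ γ) = min(1, 1 − 0.540 + 1.000) = min(1, 1.460) = 1.000
((γ ↔ β) → (γ ↔ γ)) ↔ β = 1 − |1.000 − 0.897| = 1 − 0.103 = 0.897
(((γ ↔ β) → (γ ↔ γ)) ↔ β) ↔ β = 1 − |0.897 − 0.897| = 1 − 0.000 = 1.000
((((γ ↔ β) → (γ ↔ γ)) ↔ β) ↔ β) ↔ β = 1 − |1.000 − 0.897| = 1 − 0.103 = 0.897
(¬α ∨ (α → (α ∨ β))) → (((((γ ↔ β) → (γ ↔ γ)) ↔ β) ↔ β) ↔ β) = min(1, 1 − 1.000 + 0.897) = min(1, 0.897) = 0.897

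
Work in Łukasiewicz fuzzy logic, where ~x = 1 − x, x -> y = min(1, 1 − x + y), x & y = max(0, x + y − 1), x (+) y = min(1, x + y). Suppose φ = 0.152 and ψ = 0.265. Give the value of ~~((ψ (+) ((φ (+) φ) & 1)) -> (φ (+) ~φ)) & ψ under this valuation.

φ (+) φ = min(1, 0.152 + 0.152) = min(1, 0.304) = 0.304
(φ (+) φ) & 1 = max(0, 0.304 + 1.000 − 1) = max(0, 0.304) = 0.304
ψ (+) ((φ (+) φ) & 1) = min(1, 0.265 + 0.304) = min(1, 0.569) = 0.569
~φ = 1 − 0.152 = 0.848
φ (+) ~φ = min(1, 0.152 + 0.848) = min(1, 1.000) = 1.000
(ψ (+) ((φ (+) φ) & 1)) -> (φ (+) ~φ) = min(1, 1 − 0.569 + 1.000) = min(1, 1.431) = 1.000
~((ψ (+) ((φ (+) φ) & 1)) -> (φ (+) ~φ)) = 1 − 1.000 = 0.000
~~((ψ (+) ((φ (+) φ) & 1)) -> (φ (+) ~φ)) = 1 − 0.000 = 1.000
~~((ψ (+) ((φ (+) φ) & 1)) -> (φ (+) ~φ)) & ψ = max(0, 1.000 + 0.265 − 1) = max(0, 0.265) = 0.265

0.265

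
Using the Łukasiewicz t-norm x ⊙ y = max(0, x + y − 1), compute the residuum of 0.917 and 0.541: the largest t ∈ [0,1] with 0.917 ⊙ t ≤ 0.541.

0.624

The residuum of the Łukasiewicz t-norm gives the supremum: min(1, 1 − 0.917 + 0.541).
1 − 0.917 + 0.541 = 0.624, so t = min(1, 0.624) = 0.624.
Check: 0.917 ⊙ 0.624 = max(0, 0.541) = 0.541 ≤ 0.541.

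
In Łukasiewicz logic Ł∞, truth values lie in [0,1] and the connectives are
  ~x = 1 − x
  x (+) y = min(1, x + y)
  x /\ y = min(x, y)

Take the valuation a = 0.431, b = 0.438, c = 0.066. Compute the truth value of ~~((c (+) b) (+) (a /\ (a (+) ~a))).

0.935

c (+) b = min(1, 0.066 + 0.438) = min(1, 0.504) = 0.504
~a = 1 − 0.431 = 0.569
a (+) ~a = min(1, 0.431 + 0.569) = min(1, 1.000) = 1.000
a /\ (a (+) ~a) = min(0.431, 1.000) = 0.431
(c (+) b) (+) (a /\ (a (+) ~a)) = min(1, 0.504 + 0.431) = min(1, 0.935) = 0.935
~((c (+) b) (+) (a /\ (a (+) ~a))) = 1 − 0.935 = 0.065
~~((c (+) b) (+) (a /\ (a (+) ~a))) = 1 − 0.065 = 0.935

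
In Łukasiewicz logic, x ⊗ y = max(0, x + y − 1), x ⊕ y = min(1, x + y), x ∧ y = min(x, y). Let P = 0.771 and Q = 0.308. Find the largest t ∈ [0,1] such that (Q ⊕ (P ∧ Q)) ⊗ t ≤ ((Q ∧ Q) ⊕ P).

P ∧ Q = min(0.771, 0.308) = 0.308
Q ⊕ (P ∧ Q) = min(1, 0.308 + 0.308) = min(1, 0.616) = 0.616
So the left factor is Q ⊕ (P ∧ Q) = 0.616.
Q ∧ Q = min(0.308, 0.308) = 0.308
(Q ∧ Q) ⊕ P = min(1, 0.308 + 0.771) = min(1, 1.079) = 1.000
So the right-hand bound is (Q ∧ Q) ⊕ P = 1.000.
The residuum of the Łukasiewicz t-norm gives the supremum: min(1, 1 − 0.616 + 1.000).
1 − 0.616 + 1.000 = 1.384, so t = min(1, 1.384) = 1.000.
Check: 0.616 ⊗ 1.000 = max(0, 0.616) = 0.616 ≤ 1.000.

1.000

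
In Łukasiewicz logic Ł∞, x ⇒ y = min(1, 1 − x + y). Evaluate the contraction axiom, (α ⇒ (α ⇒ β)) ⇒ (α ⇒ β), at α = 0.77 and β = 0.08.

α ⇒ β = min(1, 1 − 0.77 + 0.08) = min(1, 0.31) = 0.31
α ⇒ (α ⇒ β) = min(1, 1 − 0.77 + 0.31) = min(1, 0.54) = 0.54
(α ⇒ (α ⇒ β)) ⇒ (α ⇒ β) = min(1, 1 − 0.54 + 0.31) = min(1, 0.77) = 0.77
(The value 0.77 < 1 shows this instance is not satisfied; fails in Ł∞ (the t-norm is not idempotent).)

0.77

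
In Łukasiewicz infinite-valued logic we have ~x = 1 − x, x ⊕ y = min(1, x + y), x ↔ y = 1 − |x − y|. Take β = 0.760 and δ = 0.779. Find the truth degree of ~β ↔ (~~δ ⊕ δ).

0.240

~β = 1 − 0.760 = 0.240
~δ = 1 − 0.779 = 0.221
~~δ = 1 − 0.221 = 0.779
~~δ ⊕ δ = min(1, 0.779 + 0.779) = min(1, 1.558) = 1.000
~β ↔ (~~δ ⊕ δ) = 1 − |0.240 − 1.000| = 1 − 0.760 = 0.240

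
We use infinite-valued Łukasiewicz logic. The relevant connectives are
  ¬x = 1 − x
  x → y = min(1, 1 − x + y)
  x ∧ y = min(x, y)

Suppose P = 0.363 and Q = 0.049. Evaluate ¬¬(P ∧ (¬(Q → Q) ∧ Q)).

0.000

Q → Q = min(1, 1 − 0.049 + 0.049) = min(1, 1.000) = 1.000
¬(Q → Q) = 1 − 1.000 = 0.000
¬(Q → Q) ∧ Q = min(0.000, 0.049) = 0.000
P ∧ (¬(Q → Q) ∧ Q) = min(0.363, 0.000) = 0.000
¬(P ∧ (¬(Q → Q) ∧ Q)) = 1 − 0.000 = 1.000
¬¬(P ∧ (¬(Q → Q) ∧ Q)) = 1 − 1.000 = 0.000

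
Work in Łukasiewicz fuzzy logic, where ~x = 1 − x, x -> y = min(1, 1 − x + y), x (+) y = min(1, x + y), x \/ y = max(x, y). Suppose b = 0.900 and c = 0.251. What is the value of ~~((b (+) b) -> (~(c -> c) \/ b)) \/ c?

b (+) b = min(1, 0.900 + 0.900) = min(1, 1.800) = 1.000
c -> c = min(1, 1 − 0.251 + 0.251) = min(1, 1.000) = 1.000
~(c -> c) = 1 − 1.000 = 0.000
~(c -> c) \/ b = max(0.000, 0.900) = 0.900
(b (+) b) -> (~(c -> c) \/ b) = min(1, 1 − 1.000 + 0.900) = min(1, 0.900) = 0.900
~((b (+) b) -> (~(c -> c) \/ b)) = 1 − 0.900 = 0.100
~~((b (+) b) -> (~(c -> c) \/ b)) = 1 − 0.100 = 0.900
~~((b (+) b) -> (~(c -> c) \/ b)) \/ c = max(0.900, 0.251) = 0.900

0.900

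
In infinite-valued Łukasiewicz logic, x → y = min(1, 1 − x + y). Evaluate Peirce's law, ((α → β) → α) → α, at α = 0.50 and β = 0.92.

α → β = min(1, 1 − 0.50 + 0.92) = min(1, 1.42) = 1.00
(α → β) → α = min(1, 1 − 1.00 + 0.50) = min(1, 0.50) = 0.50
((α → β) → α) → α = min(1, 1 − 0.50 + 0.50) = min(1, 1.00) = 1.00

1.00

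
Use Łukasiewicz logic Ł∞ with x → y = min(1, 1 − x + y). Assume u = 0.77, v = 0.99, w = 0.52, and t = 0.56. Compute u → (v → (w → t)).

w → t = min(1, 1 − 0.52 + 0.56) = min(1, 1.04) = 1.00
v → (w → t) = min(1, 1 − 0.99 + 1.00) = min(1, 1.01) = 1.00
u → (v → (w → t)) = min(1, 1 − 0.77 + 1.00) = min(1, 1.23) = 1.00

1.00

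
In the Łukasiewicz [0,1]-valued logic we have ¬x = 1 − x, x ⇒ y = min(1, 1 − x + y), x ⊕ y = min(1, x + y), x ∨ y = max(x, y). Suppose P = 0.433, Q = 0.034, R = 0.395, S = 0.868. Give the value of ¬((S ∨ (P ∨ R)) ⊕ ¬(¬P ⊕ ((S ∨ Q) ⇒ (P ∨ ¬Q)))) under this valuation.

P ∨ R = max(0.433, 0.395) = 0.433
S ∨ (P ∨ R) = max(0.868, 0.433) = 0.868
¬P = 1 − 0.433 = 0.567
S ∨ Q = max(0.868, 0.034) = 0.868
¬Q = 1 − 0.034 = 0.966
P ∨ ¬Q = max(0.433, 0.966) = 0.966
(S ∨ Q) ⇒ (P ∨ ¬Q) = min(1, 1 − 0.868 + 0.966) = min(1, 1.098) = 1.000
¬P ⊕ ((S ∨ Q) ⇒ (P ∨ ¬Q)) = min(1, 0.567 + 1.000) = min(1, 1.567) = 1.000
¬(¬P ⊕ ((S ∨ Q) ⇒ (P ∨ ¬Q))) = 1 − 1.000 = 0.000
(S ∨ (P ∨ R)) ⊕ ¬(¬P ⊕ ((S ∨ Q) ⇒ (P ∨ ¬Q))) = min(1, 0.868 + 0.000) = min(1, 0.868) = 0.868
¬((S ∨ (P ∨ R)) ⊕ ¬(¬P ⊕ ((S ∨ Q) ⇒ (P ∨ ¬Q)))) = 1 − 0.868 = 0.132

0.132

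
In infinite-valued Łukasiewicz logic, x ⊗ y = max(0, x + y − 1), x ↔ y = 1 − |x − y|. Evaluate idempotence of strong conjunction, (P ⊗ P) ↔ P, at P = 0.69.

0.69

P ⊗ P = max(0, 0.69 + 0.69 − 1) = max(0, 0.38) = 0.38
(P ⊗ P) ↔ P = 1 − |0.38 − 0.69| = 1 − 0.31 = 0.69
(The value 0.69 < 1 shows this instance is not satisfied; fails in Ł∞ since a ⊗ a = max(0, 2a−1) ≠ a in general.)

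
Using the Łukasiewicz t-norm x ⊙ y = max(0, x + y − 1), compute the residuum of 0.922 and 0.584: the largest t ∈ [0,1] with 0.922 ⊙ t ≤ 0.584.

0.662

The residuum of the Łukasiewicz t-norm gives the supremum: min(1, 1 − 0.922 + 0.584).
1 − 0.922 + 0.584 = 0.662, so t = min(1, 0.662) = 0.662.
Check: 0.922 ⊙ 0.662 = max(0, 0.584) = 0.584 ≤ 0.584.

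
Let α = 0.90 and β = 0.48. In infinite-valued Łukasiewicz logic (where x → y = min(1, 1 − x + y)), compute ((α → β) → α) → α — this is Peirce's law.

α → β = min(1, 1 − 0.90 + 0.48) = min(1, 0.58) = 0.58
(α → β) → α = min(1, 1 − 0.58 + 0.90) = min(1, 1.32) = 1.00
((α → β) → α) → α = min(1, 1 − 1.00 + 0.90) = min(1, 0.90) = 0.90
(The value 0.90 < 1 shows this instance is not satisfied; not a Ł∞-tautology in general.)

0.90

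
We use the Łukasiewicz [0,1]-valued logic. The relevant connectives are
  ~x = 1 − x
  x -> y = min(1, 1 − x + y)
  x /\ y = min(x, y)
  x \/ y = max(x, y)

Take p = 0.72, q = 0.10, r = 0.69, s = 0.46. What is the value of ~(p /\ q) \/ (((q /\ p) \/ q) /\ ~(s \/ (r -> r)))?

p /\ q = min(0.72, 0.10) = 0.10
~(p /\ q) = 1 − 0.10 = 0.90
q /\ p = min(0.10, 0.72) = 0.10
(q /\ p) \/ q = max(0.10, 0.10) = 0.10
r -> r = min(1, 1 − 0.69 + 0.69) = min(1, 1.00) = 1.00
s \/ (r -> r) = max(0.46, 1.00) = 1.00
~(s \/ (r -> r)) = 1 − 1.00 = 0.00
((q /\ p) \/ q) /\ ~(s \/ (r -> r)) = min(0.10, 0.00) = 0.00
~(p /\ q) \/ (((q /\ p) \/ q) /\ ~(s \/ (r -> r))) = max(0.90, 0.00) = 0.90

0.90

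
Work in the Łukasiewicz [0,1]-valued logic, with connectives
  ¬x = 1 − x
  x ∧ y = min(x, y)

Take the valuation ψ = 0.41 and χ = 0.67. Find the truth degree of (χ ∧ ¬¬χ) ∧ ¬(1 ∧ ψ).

0.59

¬χ = 1 − 0.67 = 0.33
¬¬χ = 1 − 0.33 = 0.67
χ ∧ ¬¬χ = min(0.67, 0.67) = 0.67
1 ∧ ψ = min(1.00, 0.41) = 0.41
¬(1 ∧ ψ) = 1 − 0.41 = 0.59
(χ ∧ ¬¬χ) ∧ ¬(1 ∧ ψ) = min(0.67, 0.59) = 0.59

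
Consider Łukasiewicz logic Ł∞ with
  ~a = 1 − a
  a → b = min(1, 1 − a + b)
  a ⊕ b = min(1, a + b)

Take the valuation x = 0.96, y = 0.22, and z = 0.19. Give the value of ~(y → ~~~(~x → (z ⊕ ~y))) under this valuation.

~x = 1 − 0.96 = 0.04
~y = 1 − 0.22 = 0.78
z ⊕ ~y = min(1, 0.19 + 0.78) = min(1, 0.97) = 0.97
~x → (z ⊕ ~y) = min(1, 1 − 0.04 + 0.97) = min(1, 1.93) = 1.00
~(~x → (z ⊕ ~y)) = 1 − 1.00 = 0.00
~~(~x → (z ⊕ ~y)) = 1 − 0.00 = 1.00
~~~(~x → (z ⊕ ~y)) = 1 − 1.00 = 0.00
y → ~~~(~x → (z ⊕ ~y)) = min(1, 1 − 0.22 + 0.00) = min(1, 0.78) = 0.78
~(y → ~~~(~x → (z ⊕ ~y))) = 1 − 0.78 = 0.22

0.22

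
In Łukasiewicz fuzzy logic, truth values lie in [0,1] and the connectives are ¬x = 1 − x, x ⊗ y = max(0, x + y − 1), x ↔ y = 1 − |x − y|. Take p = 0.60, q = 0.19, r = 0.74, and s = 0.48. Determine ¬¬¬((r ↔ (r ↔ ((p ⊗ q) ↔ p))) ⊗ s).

0.60

p ⊗ q = max(0, 0.60 + 0.19 − 1) = max(0, -0.21) = 0.00
(p ⊗ q) ↔ p = 1 − |0.00 − 0.60| = 1 − 0.60 = 0.40
r ↔ ((p ⊗ q) ↔ p) = 1 − |0.74 − 0.40| = 1 − 0.34 = 0.66
r ↔ (r ↔ ((p ⊗ q) ↔ p)) = 1 − |0.74 − 0.66| = 1 − 0.08 = 0.92
(r ↔ (r ↔ ((p ⊗ q) ↔ p))) ⊗ s = max(0, 0.92 + 0.48 − 1) = max(0, 0.40) = 0.40
¬((r ↔ (r ↔ ((p ⊗ q) ↔ p))) ⊗ s) = 1 − 0.40 = 0.60
¬¬((r ↔ (r ↔ ((p ⊗ q) ↔ p))) ⊗ s) = 1 − 0.60 = 0.40
¬¬¬((r ↔ (r ↔ ((p ⊗ q) ↔ p))) ⊗ s) = 1 − 0.40 = 0.60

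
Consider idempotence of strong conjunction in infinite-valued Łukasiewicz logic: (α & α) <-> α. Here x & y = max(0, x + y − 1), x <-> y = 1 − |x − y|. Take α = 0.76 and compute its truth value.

α & α = max(0, 0.76 + 0.76 − 1) = max(0, 0.52) = 0.52
(α & α) <-> α = 1 − |0.52 − 0.76| = 1 − 0.24 = 0.76
(The value 0.76 < 1 shows this instance is not satisfied; fails in Ł∞ since a ⊗ a = max(0, 2a−1) ≠ a in general.)

0.76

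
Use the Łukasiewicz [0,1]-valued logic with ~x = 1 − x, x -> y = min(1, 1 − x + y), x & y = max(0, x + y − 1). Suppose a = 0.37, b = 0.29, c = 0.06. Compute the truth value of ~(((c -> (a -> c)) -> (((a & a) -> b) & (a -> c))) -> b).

a -> c = min(1, 1 − 0.37 + 0.06) = min(1, 0.69) = 0.69
c -> (a -> c) = min(1, 1 − 0.06 + 0.69) = min(1, 1.63) = 1.00
a & a = max(0, 0.37 + 0.37 − 1) = max(0, -0.26) = 0.00
(a & a) -> b = min(1, 1 − 0.00 + 0.29) = min(1, 1.29) = 1.00
((a & a) -> b) & (a -> c) = max(0, 1.00 + 0.69 − 1) = max(0, 0.69) = 0.69
(c -> (a -> c)) -> (((a & a) -> b) & (a -> c)) = min(1, 1 − 1.00 + 0.69) = min(1, 0.69) = 0.69
((c -> (a -> c)) -> (((a & a) -> b) & (a -> c))) -> b = min(1, 1 − 0.69 + 0.29) = min(1, 0.60) = 0.60
~(((c -> (a -> c)) -> (((a & a) -> b) & (a -> c))) -> b) = 1 − 0.60 = 0.40

0.40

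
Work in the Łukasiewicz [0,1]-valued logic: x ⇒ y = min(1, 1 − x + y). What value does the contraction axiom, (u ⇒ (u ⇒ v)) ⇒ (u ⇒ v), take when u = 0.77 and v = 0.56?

u ⇒ v = min(1, 1 − 0.77 + 0.56) = min(1, 0.79) = 0.79
u ⇒ (u ⇒ v) = min(1, 1 − 0.77 + 0.79) = min(1, 1.02) = 1.00
(u ⇒ (u ⇒ v)) ⇒ (u ⇒ v) = min(1, 1 − 1.00 + 0.79) = min(1, 0.79) = 0.79
(The value 0.79 < 1 shows this instance is not satisfied; fails in Ł∞ (the t-norm is not idempotent).)

0.79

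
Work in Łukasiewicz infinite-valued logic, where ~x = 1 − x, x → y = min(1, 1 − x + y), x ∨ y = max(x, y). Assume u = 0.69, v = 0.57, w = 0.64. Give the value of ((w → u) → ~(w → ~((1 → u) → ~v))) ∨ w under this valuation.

w → u = min(1, 1 − 0.64 + 0.69) = min(1, 1.05) = 1.00
1 → u = min(1, 1 − 1.00 + 0.69) = min(1, 0.69) = 0.69
~v = 1 − 0.57 = 0.43
(1 → u) → ~v = min(1, 1 − 0.69 + 0.43) = min(1, 0.74) = 0.74
~((1 → u) → ~v) = 1 − 0.74 = 0.26
w → ~((1 → u) → ~v) = min(1, 1 − 0.64 + 0.26) = min(1, 0.62) = 0.62
~(w → ~((1 → u) → ~v)) = 1 − 0.62 = 0.38
(w → u) → ~(w → ~((1 → u) → ~v)) = min(1, 1 − 1.00 + 0.38) = min(1, 0.38) = 0.38
((w → u) → ~(w → ~((1 → u) → ~v))) ∨ w = max(0.38, 0.64) = 0.64

0.64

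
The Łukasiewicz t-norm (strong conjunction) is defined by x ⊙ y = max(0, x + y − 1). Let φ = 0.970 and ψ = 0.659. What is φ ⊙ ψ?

φ ⊙ ψ = max(0, 0.970 + 0.659 − 1) = max(0, 0.629) = 0.629
For comparison, the Gödel (minimum) t-norm min(x, y) would give 0.659.

0.629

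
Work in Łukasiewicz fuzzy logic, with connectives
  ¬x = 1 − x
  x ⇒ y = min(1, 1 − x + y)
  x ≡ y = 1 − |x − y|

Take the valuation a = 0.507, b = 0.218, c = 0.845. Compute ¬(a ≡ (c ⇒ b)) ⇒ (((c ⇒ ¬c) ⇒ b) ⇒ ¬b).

1.000

c ⇒ b = min(1, 1 − 0.845 + 0.218) = min(1, 0.373) = 0.373
a ≡ (c ⇒ b) = 1 − |0.507 − 0.373| = 1 − 0.134 = 0.866
¬(a ≡ (c ⇒ b)) = 1 − 0.866 = 0.134
¬c = 1 − 0.845 = 0.155
c ⇒ ¬c = min(1, 1 − 0.845 + 0.155) = min(1, 0.310) = 0.310
(c ⇒ ¬c) ⇒ b = min(1, 1 − 0.310 + 0.218) = min(1, 0.908) = 0.908
¬b = 1 − 0.218 = 0.782
((c ⇒ ¬c) ⇒ b) ⇒ ¬b = min(1, 1 − 0.908 + 0.782) = min(1, 0.874) = 0.874
¬(a ≡ (c ⇒ b)) ⇒ (((c ⇒ ¬c) ⇒ b) ⇒ ¬b) = min(1, 1 − 0.134 + 0.874) = min(1, 1.740) = 1.000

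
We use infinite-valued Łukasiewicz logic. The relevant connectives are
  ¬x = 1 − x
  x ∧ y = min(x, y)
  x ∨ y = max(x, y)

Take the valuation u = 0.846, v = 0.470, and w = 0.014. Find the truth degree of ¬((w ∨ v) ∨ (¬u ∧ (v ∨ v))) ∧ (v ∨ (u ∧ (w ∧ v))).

w ∨ v = max(0.014, 0.470) = 0.470
¬u = 1 − 0.846 = 0.154
v ∨ v = max(0.470, 0.470) = 0.470
¬u ∧ (v ∨ v) = min(0.154, 0.470) = 0.154
(w ∨ v) ∨ (¬u ∧ (v ∨ v)) = max(0.470, 0.154) = 0.470
¬((w ∨ v) ∨ (¬u ∧ (v ∨ v))) = 1 − 0.470 = 0.530
w ∧ v = min(0.014, 0.470) = 0.014
u ∧ (w ∧ v) = min(0.846, 0.014) = 0.014
v ∨ (u ∧ (w ∧ v)) = max(0.470, 0.014) = 0.470
¬((w ∨ v) ∨ (¬u ∧ (v ∨ v))) ∧ (v ∨ (u ∧ (w ∧ v))) = min(0.530, 0.470) = 0.470

0.470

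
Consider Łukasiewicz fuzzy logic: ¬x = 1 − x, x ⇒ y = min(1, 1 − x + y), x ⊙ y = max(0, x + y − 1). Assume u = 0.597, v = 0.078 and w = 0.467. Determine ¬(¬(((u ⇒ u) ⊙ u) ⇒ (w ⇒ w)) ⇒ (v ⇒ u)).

u ⇒ u = min(1, 1 − 0.597 + 0.597) = min(1, 1.000) = 1.000
(u ⇒ u) ⊙ u = max(0, 1.000 + 0.597 − 1) = max(0, 0.597) = 0.597
w ⇒ w = min(1, 1 − 0.467 + 0.467) = min(1, 1.000) = 1.000
((u ⇒ u) ⊙ u) ⇒ (w ⇒ w) = min(1, 1 − 0.597 + 1.000) = min(1, 1.403) = 1.000
¬(((u ⇒ u) ⊙ u) ⇒ (w ⇒ w)) = 1 − 1.000 = 0.000
v ⇒ u = min(1, 1 − 0.078 + 0.597) = min(1, 1.519) = 1.000
¬(((u ⇒ u) ⊙ u) ⇒ (w ⇒ w)) ⇒ (v ⇒ u) = min(1, 1 − 0.000 + 1.000) = min(1, 2.000) = 1.000
¬(¬(((u ⇒ u) ⊙ u) ⇒ (w ⇒ w)) ⇒ (v ⇒ u)) = 1 − 1.000 = 0.000

0.000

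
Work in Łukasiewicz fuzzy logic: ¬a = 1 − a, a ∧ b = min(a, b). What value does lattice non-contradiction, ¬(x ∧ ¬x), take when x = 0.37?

¬x = 1 − 0.37 = 0.63
x ∧ ¬x = min(0.37, 0.63) = 0.37
¬(x ∧ ¬x) = 1 − 0.37 = 0.63
(The value 0.63 < 1 shows this instance is not satisfied; not a Ł∞-tautology — its value is 1 − min(a, 1−a).)

0.63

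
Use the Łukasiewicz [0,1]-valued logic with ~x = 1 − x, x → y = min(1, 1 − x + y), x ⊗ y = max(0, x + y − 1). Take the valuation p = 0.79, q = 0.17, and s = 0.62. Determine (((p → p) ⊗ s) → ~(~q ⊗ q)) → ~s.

0.38

p → p = min(1, 1 − 0.79 + 0.79) = min(1, 1.00) = 1.00
(p → p) ⊗ s = max(0, 1.00 + 0.62 − 1) = max(0, 0.62) = 0.62
~q = 1 − 0.17 = 0.83
~q ⊗ q = max(0, 0.83 + 0.17 − 1) = max(0, 0.00) = 0.00
~(~q ⊗ q) = 1 − 0.00 = 1.00
((p → p) ⊗ s) → ~(~q ⊗ q) = min(1, 1 − 0.62 + 1.00) = min(1, 1.38) = 1.00
~s = 1 − 0.62 = 0.38
(((p → p) ⊗ s) → ~(~q ⊗ q)) → ~s = min(1, 1 − 1.00 + 0.38) = min(1, 0.38) = 0.38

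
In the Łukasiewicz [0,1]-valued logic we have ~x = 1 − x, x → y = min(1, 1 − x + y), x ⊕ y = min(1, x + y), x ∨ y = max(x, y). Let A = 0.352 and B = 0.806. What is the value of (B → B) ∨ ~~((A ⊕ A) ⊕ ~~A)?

B → B = min(1, 1 − 0.806 + 0.806) = min(1, 1.000) = 1.000
A ⊕ A = min(1, 0.352 + 0.352) = min(1, 0.704) = 0.704
~A = 1 − 0.352 = 0.648
~~A = 1 − 0.648 = 0.352
(A ⊕ A) ⊕ ~~A = min(1, 0.704 + 0.352) = min(1, 1.056) = 1.000
~((A ⊕ A) ⊕ ~~A) = 1 − 1.000 = 0.000
~~((A ⊕ A) ⊕ ~~A) = 1 − 0.000 = 1.000
(B → B) ∨ ~~((A ⊕ A) ⊕ ~~A) = max(1.000, 1.000) = 1.000

1.000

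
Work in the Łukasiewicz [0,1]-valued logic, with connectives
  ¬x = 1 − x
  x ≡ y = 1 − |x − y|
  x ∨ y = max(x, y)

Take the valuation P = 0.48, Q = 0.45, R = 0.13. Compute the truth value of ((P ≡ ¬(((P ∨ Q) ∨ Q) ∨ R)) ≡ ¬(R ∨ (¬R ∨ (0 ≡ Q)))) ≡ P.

0.69

P ∨ Q = max(0.48, 0.45) = 0.48
(P ∨ Q) ∨ Q = max(0.48, 0.45) = 0.48
((P ∨ Q) ∨ Q) ∨ R = max(0.48, 0.13) = 0.48
¬(((P ∨ Q) ∨ Q) ∨ R) = 1 − 0.48 = 0.52
P ≡ ¬(((P ∨ Q) ∨ Q) ∨ R) = 1 − |0.48 − 0.52| = 1 − 0.04 = 0.96
¬R = 1 − 0.13 = 0.87
0 ≡ Q = 1 − |0.00 − 0.45| = 1 − 0.45 = 0.55
¬R ∨ (0 ≡ Q) = max(0.87, 0.55) = 0.87
R ∨ (¬R ∨ (0 ≡ Q)) = max(0.13, 0.87) = 0.87
¬(R ∨ (¬R ∨ (0 ≡ Q))) = 1 − 0.87 = 0.13
(P ≡ ¬(((P ∨ Q) ∨ Q) ∨ R)) ≡ ¬(R ∨ (¬R ∨ (0 ≡ Q))) = 1 − |0.96 − 0.13| = 1 − 0.83 = 0.17
((P ≡ ¬(((P ∨ Q) ∨ Q) ∨ R)) ≡ ¬(R ∨ (¬R ∨ (0 ≡ Q)))) ≡ P = 1 − |0.17 − 0.48| = 1 − 0.31 = 0.69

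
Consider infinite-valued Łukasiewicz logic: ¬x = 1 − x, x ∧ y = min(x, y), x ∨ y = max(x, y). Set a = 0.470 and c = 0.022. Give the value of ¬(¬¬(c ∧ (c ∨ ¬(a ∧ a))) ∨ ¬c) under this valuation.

a ∧ a = min(0.470, 0.470) = 0.470
¬(a ∧ a) = 1 − 0.470 = 0.530
c ∨ ¬(a ∧ a) = max(0.022, 0.530) = 0.530
c ∧ (c ∨ ¬(a ∧ a)) = min(0.022, 0.530) = 0.022
¬(c ∧ (c ∨ ¬(a ∧ a))) = 1 − 0.022 = 0.978
¬¬(c ∧ (c ∨ ¬(a ∧ a))) = 1 − 0.978 = 0.022
¬c = 1 − 0.022 = 0.978
¬¬(c ∧ (c ∨ ¬(a ∧ a))) ∨ ¬c = max(0.022, 0.978) = 0.978
¬(¬¬(c ∧ (c ∨ ¬(a ∧ a))) ∨ ¬c) = 1 − 0.978 = 0.022

0.022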